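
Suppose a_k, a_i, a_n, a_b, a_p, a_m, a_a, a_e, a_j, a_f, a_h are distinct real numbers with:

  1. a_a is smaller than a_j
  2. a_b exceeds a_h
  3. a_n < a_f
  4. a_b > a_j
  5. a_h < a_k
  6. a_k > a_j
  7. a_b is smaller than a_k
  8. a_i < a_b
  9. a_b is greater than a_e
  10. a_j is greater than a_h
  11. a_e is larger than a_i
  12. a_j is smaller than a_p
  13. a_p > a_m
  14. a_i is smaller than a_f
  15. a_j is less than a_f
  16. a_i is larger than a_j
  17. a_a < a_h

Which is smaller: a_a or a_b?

a_a

The relevant relations are a_a < a_h; a_h < a_j; a_j < a_i; a_i < a_e; a_e < a_b.
Together: a_a < a_h < a_j < a_i < a_e < a_b.
So a_a < a_b; a_a is the smaller of the two.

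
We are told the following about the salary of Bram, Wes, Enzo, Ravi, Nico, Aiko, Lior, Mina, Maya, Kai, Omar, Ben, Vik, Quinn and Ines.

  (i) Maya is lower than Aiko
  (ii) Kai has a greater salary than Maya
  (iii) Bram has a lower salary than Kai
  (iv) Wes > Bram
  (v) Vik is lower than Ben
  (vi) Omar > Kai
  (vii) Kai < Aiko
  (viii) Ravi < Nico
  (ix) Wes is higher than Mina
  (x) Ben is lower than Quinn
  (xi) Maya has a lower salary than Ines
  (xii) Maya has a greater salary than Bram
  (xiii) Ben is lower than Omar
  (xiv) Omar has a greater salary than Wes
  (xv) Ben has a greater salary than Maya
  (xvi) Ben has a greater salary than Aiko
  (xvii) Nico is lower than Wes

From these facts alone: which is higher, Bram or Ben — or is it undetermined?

Ben

Bram < Maya and Maya < Kai give Bram < Kai.
With Kai < Aiko: Bram < Maya < Kai < Aiko.
With Aiko < Ben: Bram < Maya < Kai < Aiko < Ben.
So Ben is higher.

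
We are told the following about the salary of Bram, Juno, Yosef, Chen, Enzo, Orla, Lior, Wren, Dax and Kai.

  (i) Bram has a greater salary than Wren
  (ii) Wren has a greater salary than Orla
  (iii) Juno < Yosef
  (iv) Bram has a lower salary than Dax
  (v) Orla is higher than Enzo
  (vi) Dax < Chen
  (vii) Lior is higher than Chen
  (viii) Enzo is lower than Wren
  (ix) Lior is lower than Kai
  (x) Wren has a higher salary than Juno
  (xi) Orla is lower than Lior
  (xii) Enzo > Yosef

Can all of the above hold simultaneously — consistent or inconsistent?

consistent

Every relation is compatible with Juno < Yosef < Enzo < Orla < Wren < Bram < Dax < Chen < Lior < Kai; the set is consistent.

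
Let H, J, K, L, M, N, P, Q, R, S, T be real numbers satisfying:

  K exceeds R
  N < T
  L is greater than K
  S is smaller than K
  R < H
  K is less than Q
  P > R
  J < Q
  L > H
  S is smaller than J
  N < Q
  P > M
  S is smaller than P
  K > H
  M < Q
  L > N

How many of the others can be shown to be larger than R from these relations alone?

5

From R the given relations immediately reach H, K, P.
From those, L, Q — 5 in total.
Nothing else is reachable above R; 5 in all.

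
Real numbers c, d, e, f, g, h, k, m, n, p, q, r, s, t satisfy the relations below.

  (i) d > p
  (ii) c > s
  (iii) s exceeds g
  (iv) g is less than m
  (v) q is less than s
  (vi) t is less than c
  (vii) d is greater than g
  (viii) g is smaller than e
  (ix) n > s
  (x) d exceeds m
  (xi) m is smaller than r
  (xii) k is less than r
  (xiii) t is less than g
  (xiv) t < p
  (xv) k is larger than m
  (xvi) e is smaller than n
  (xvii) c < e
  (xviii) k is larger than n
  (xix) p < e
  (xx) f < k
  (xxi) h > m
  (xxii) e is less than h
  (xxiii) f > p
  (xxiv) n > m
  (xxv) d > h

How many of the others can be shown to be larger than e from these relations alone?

5

Directly above e: n, h.
One step further: d, k (4 so far).
One step further: r (5 so far).
Nothing else is reachable above e; 5 in all.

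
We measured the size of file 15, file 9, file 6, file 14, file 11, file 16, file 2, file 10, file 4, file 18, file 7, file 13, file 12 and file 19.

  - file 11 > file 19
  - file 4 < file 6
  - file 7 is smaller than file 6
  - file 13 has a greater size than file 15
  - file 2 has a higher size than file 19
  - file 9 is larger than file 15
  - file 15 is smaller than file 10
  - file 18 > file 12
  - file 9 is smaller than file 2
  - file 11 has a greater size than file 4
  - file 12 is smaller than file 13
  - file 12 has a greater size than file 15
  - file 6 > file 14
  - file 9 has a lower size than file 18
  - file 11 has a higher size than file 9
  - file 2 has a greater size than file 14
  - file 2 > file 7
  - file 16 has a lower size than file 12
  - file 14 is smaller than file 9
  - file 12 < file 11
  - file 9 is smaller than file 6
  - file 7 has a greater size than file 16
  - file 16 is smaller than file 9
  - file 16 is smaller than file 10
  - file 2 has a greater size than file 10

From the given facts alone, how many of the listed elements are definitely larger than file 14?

5

Directly above file 14: file 9, file 2, file 6.
One step further: file 18, file 11 (5 so far).
Nothing else is reachable above file 14; 5 in all.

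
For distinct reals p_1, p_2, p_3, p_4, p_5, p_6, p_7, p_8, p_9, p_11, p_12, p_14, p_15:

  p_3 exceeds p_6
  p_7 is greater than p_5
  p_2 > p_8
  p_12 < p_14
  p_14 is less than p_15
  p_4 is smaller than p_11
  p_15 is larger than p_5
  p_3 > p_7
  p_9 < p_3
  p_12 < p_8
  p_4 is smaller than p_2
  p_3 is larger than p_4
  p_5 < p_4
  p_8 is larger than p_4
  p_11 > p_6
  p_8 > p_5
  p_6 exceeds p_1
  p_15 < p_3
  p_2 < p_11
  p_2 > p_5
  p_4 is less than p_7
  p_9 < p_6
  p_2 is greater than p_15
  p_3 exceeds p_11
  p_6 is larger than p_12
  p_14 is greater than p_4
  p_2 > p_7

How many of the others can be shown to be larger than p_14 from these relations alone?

4

The elements the relations force above p_14 are p_15, p_2, p_11, p_3 — no chain reaches any other.
That is 4.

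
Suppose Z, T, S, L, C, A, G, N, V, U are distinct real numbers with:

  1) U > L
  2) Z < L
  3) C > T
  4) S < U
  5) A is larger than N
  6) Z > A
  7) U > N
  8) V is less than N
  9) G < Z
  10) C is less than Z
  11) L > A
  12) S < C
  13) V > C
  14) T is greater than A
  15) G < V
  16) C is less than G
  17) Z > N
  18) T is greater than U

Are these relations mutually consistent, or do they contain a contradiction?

We have T < C stated directly, yet also C < G < V < N < A < Z < L < U < T by chaining the others — so C < T. Contradiction.

inconsistent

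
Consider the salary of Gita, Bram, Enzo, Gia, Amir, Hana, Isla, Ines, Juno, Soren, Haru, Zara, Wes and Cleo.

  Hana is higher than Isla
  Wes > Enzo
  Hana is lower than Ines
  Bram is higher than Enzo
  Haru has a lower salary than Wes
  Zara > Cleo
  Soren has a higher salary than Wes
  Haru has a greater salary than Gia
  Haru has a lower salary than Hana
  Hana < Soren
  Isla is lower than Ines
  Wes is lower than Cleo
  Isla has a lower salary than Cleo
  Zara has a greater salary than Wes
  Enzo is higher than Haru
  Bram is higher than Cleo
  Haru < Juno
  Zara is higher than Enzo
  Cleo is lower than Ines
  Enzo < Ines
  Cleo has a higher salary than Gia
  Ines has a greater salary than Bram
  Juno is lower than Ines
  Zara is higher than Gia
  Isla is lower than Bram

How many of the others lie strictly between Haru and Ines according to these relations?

6

The relations place Haru below Ines. An element lies strictly between them when it is forced above Haru and also forced below Ines.
Above Haru: {Enzo, Wes, Cleo, Juno, Zara, Hana, Soren, Bram}. Below Ines: {Gia, Isla, Enzo, Wes, Cleo, Juno, Hana, Bram}.
Intersection: {Enzo, Wes, Cleo, Juno, Hana, Bram} — 6.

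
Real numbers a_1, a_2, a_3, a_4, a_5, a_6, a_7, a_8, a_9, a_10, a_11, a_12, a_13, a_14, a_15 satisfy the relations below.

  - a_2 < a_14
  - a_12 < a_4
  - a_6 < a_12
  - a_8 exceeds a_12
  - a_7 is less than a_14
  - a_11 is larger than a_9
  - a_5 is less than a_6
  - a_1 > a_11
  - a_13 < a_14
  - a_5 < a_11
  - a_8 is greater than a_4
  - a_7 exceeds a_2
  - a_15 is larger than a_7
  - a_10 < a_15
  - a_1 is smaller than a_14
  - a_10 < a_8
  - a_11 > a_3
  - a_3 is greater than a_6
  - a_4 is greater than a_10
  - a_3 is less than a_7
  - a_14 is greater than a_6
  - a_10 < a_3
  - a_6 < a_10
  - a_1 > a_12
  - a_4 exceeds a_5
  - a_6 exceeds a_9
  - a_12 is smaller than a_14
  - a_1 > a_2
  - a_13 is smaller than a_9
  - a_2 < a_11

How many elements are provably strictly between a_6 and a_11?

The relations place a_6 below a_11. An element lies strictly between them when it is forced above a_6 and also forced below a_11.
Above a_6: {a_10, a_3, a_12, a_7, a_1, a_4, a_14, a_15, a_8}. Below a_11: {a_2, a_13, a_5, a_9, a_10, a_3}.
Intersection: {a_10, a_3} — 2.

2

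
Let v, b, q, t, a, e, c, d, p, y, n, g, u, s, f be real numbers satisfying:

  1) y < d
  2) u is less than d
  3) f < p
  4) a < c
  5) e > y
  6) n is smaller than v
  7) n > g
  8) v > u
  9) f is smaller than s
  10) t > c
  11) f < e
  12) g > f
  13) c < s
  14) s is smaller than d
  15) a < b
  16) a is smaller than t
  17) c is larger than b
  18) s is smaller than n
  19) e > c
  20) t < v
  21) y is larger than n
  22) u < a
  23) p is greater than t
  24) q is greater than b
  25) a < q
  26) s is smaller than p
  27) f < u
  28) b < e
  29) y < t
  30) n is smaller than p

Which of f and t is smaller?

The relevant relations are f < u; u < a; a < b; b < c; c < s; s < n; n < y; y < t.
Chaining these gives f < u < a < b < c < s < n < y < t.
So f < t; f is the smaller of the two.

f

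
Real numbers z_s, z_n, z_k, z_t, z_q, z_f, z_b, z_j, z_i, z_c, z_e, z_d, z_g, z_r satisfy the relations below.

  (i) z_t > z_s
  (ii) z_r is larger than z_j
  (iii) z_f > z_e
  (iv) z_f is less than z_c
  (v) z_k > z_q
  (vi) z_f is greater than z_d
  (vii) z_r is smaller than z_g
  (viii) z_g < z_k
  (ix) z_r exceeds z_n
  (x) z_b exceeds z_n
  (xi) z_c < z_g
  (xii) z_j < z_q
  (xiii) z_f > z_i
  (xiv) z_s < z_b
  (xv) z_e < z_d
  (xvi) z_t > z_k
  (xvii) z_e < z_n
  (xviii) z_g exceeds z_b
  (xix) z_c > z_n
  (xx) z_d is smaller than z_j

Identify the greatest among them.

Chaining downward from z_t: directly below it, z_s, z_k; then z_q, z_g; then z_j, z_c, z_r, z_b; then z_d, z_n, z_f; then z_e, z_i.
That covers every other element, and nothing is given above z_t, so z_t is the greatest.

z_t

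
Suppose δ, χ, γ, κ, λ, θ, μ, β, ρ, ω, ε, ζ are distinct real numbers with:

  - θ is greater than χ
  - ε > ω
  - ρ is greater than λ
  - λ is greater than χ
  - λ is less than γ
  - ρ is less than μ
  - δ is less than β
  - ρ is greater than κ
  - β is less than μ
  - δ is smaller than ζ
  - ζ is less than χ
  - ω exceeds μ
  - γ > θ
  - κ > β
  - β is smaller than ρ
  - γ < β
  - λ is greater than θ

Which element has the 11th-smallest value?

Chaining the given pairs: δ < ζ < χ < θ < λ < γ < β < κ < ρ < μ < ω < ε.
Counting 11 from the smallest end gives ω.

ω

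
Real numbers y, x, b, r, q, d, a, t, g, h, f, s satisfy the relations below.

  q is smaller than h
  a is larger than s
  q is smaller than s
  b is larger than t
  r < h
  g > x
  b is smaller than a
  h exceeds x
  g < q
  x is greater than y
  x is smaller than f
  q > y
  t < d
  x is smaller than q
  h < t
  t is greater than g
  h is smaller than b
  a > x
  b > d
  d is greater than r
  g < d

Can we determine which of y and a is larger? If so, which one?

a

Following the relations from y: y < x < g < q < h < t < d < b < a.
So a is larger.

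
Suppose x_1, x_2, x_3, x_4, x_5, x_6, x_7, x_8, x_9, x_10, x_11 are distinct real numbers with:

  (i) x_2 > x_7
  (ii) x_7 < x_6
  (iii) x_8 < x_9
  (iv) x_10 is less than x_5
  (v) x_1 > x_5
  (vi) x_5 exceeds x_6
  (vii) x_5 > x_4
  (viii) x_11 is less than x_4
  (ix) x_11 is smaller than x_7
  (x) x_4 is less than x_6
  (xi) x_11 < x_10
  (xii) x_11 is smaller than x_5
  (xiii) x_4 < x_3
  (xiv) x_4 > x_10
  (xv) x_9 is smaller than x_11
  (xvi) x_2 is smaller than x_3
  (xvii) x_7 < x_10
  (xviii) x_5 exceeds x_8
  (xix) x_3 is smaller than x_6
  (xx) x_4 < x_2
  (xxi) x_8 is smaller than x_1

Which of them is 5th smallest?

x_10

Chaining the given pairs: x_8 < x_9 < x_11 < x_7 < x_10 < x_4 < x_2 < x_3 < x_6 < x_5 < x_1.
The 5th smallest is x_10.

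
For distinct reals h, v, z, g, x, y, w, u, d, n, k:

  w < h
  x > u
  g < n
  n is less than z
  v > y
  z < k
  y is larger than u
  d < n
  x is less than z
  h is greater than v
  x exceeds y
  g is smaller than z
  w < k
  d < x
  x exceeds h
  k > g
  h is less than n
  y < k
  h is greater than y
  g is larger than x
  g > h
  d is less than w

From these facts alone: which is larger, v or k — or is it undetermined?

The relevant relations are v < h; h < x; x < g; g < n; n < z; z < k.
Together: v < h < x < g < n < z < k.
So k is larger.

k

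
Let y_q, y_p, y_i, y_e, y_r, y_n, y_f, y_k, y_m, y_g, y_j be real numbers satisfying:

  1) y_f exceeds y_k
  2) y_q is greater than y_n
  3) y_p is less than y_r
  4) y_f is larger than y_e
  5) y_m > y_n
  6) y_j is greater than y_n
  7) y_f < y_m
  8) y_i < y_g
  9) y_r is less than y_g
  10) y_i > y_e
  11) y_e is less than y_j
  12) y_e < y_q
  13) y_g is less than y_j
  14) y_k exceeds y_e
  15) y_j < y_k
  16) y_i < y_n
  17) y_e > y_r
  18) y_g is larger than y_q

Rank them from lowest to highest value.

Each adjacent pair is fixed by a given relation: y_p < y_r; y_r < y_e; y_e < y_i; y_i < y_n; y_n < y_q; y_q < y_g; y_g < y_j; y_j < y_k; y_k < y_f; y_f < y_m. Chaining them end to end gives the full order.

y_p < y_r < y_e < y_i < y_n < y_q < y_g < y_j < y_k < y_f < y_m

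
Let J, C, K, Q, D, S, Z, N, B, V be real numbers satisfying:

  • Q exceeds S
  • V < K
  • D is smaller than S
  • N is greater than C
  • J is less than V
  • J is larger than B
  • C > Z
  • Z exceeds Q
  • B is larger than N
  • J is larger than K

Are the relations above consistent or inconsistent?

Chaining the given relations yields J < V < K, so J < K. But one relation states K < J. These cannot both hold.

inconsistent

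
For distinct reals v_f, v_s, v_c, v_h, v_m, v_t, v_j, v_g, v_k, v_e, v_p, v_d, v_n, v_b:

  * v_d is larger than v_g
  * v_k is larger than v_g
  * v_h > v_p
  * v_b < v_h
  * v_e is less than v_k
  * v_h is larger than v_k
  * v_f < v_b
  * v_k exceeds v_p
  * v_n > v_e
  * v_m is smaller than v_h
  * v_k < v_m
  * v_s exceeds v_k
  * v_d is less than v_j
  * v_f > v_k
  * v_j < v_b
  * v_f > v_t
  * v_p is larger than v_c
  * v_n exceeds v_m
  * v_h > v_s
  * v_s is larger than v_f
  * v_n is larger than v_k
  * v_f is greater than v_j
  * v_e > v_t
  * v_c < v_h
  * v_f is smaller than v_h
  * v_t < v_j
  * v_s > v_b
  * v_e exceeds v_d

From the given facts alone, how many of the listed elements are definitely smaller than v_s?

10

Directly below v_s: v_k, v_f, v_b.
One step further: v_t, v_g, v_p, v_e, v_j (8 so far).
One step further: v_c, v_d (10 so far).
Nothing else is reachable below v_s; 10 in all.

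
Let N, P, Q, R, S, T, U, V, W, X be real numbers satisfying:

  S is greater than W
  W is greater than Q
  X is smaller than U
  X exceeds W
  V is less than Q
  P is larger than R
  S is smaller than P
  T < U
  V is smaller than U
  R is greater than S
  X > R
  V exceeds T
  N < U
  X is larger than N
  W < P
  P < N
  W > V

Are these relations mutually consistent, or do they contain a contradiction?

Every relation is compatible with T < V < Q < W < S < R < P < N < X < U; the set is consistent.

consistent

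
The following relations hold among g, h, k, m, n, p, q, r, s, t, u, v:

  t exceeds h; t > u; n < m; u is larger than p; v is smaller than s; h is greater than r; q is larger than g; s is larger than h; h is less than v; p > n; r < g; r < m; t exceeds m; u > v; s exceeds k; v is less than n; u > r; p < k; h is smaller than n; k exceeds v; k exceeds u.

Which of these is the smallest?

Chaining upward from r: directly above it, g, h, u, m; then v, n, q, k, t, s; then p.
That covers every other element, and nothing is given below r, so r is the smallest.

r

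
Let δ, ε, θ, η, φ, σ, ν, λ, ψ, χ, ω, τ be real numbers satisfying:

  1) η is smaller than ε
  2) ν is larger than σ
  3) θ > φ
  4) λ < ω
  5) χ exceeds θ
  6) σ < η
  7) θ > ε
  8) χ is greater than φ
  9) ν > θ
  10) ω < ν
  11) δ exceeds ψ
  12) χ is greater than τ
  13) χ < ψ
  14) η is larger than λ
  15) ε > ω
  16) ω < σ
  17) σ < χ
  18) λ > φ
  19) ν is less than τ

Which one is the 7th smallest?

θ

Chaining the given pairs: φ < λ < ω < σ < η < ε < θ < ν < τ < χ < ψ < δ.
The 7th smallest is θ.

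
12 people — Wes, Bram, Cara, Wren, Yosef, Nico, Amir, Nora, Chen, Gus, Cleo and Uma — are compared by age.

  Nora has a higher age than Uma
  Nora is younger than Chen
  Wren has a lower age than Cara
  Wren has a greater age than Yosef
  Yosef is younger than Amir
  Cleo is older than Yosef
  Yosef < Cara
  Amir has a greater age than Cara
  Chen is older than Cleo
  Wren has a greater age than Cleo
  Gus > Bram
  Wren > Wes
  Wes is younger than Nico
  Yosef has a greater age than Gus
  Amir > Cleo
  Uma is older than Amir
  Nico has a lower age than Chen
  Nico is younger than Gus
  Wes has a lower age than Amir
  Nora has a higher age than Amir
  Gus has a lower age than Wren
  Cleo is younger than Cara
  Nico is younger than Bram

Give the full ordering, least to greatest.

The consecutive links are each given: Wes < Nico; Nico < Bram; Bram < Gus; Gus < Yosef; Yosef < Cleo; Cleo < Wren; Wren < Cara; Cara < Amir; Amir < Uma; Uma < Nora; Nora < Chen.

Wes < Nico < Bram < Gus < Yosef < Cleo < Wren < Cara < Amir < Uma < Nora < Chen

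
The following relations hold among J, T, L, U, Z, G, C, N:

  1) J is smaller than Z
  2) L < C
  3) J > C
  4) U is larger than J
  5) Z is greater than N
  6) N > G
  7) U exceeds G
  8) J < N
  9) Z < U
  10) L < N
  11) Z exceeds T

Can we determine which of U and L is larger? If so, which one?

U

L < C < J < N < Z < U, by transitivity through C, J, N, Z.
So U is larger.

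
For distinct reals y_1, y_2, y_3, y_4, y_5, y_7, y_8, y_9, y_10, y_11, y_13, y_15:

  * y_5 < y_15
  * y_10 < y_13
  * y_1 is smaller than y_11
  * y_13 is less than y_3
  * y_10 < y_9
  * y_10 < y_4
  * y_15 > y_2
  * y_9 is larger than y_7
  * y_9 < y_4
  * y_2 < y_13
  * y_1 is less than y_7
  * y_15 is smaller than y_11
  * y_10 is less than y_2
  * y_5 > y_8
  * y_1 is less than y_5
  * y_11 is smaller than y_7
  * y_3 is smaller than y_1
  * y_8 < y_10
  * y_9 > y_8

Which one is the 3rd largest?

The consecutive relations fix a unique order: y_8 < y_10 < y_2 < y_13 < y_3 < y_1 < y_5 < y_15 < y_11 < y_7 < y_9 < y_4.
Counting 3 from the largest end gives y_7.

y_7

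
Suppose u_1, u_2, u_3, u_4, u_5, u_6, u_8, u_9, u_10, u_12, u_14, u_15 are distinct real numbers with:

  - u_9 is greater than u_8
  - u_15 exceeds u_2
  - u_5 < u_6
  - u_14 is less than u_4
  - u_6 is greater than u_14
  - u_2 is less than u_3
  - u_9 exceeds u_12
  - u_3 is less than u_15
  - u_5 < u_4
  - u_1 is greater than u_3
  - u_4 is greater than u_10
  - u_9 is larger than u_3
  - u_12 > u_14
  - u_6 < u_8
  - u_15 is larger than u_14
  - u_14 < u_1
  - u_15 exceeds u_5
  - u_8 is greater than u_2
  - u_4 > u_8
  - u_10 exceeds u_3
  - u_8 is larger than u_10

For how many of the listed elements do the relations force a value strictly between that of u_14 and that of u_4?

Chaining upward from u_14 reaches: u_12, u_6, u_1, u_8, u_15, u_9.
Chaining downward from u_4 reaches: u_2, u_5, u_3, u_6, u_10, u_8.
Strictly between u_14 and u_4 are those in both lists: u_6, u_8 — 2 elements.

2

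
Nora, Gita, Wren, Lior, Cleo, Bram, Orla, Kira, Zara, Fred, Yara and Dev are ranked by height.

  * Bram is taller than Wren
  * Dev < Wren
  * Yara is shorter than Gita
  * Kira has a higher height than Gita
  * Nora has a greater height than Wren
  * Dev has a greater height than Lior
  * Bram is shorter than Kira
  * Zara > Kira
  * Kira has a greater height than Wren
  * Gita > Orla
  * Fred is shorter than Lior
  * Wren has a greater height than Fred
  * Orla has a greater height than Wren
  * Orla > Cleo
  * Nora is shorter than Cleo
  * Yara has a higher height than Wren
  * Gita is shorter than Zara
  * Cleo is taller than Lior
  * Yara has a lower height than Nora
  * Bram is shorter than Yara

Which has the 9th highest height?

Wren

Chaining the given pairs: Fred < Lior < Dev < Wren < Bram < Yara < Nora < Cleo < Orla < Gita < Kira < Zara.
The 9th largest is Wren.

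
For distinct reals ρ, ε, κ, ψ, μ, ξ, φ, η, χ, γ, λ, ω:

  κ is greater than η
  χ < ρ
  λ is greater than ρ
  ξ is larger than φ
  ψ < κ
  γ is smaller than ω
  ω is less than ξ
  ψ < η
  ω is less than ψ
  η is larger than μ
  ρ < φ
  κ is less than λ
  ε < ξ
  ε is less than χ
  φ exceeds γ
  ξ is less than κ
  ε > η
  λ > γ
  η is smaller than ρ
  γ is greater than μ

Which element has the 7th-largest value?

The consecutive relations fix a unique order: μ < γ < ω < ψ < η < ε < χ < ρ < φ < ξ < κ < λ.
The 7th largest is ε.

ε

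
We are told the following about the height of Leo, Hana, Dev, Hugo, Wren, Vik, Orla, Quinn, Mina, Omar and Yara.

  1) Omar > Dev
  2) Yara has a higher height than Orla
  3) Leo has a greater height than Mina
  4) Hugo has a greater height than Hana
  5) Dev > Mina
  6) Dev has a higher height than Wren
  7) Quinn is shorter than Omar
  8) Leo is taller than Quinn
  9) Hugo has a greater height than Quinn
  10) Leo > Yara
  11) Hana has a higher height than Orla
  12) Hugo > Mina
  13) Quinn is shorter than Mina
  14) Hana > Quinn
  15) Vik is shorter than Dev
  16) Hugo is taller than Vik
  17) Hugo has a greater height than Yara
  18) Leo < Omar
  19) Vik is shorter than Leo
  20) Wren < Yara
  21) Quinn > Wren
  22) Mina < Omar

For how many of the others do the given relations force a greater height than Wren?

From Wren the given relations immediately reach Quinn, Yara, Dev.
From those, Mina, Hana, Leo, Omar, Hugo — 8 in total.
No other element is forced above Wren by the given relations, so the count is 8.

8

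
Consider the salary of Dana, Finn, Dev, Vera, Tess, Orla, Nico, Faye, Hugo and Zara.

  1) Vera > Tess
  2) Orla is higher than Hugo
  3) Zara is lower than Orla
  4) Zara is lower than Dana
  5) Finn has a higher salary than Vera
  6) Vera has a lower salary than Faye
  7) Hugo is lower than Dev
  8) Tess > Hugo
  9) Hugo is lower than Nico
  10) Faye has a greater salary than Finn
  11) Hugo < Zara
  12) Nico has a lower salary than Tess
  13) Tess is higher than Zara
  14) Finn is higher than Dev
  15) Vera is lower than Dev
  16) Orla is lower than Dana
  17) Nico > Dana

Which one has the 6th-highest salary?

Nico

The consecutive relations fix a unique order: Hugo < Zara < Orla < Dana < Nico < Tess < Vera < Dev < Finn < Faye.
Counting 6 from the largest end gives Nico.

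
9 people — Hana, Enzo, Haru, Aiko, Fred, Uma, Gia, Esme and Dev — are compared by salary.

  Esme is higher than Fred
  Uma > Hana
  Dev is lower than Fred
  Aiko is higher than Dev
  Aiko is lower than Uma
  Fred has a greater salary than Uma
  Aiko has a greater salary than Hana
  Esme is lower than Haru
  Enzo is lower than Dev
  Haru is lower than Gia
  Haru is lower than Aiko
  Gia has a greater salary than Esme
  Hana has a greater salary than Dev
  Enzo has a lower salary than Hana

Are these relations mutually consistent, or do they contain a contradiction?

inconsistent

We have Haru < Aiko stated directly, yet also Aiko < Uma < Fred < Esme < Haru by chaining the others — so Aiko < Haru. Contradiction.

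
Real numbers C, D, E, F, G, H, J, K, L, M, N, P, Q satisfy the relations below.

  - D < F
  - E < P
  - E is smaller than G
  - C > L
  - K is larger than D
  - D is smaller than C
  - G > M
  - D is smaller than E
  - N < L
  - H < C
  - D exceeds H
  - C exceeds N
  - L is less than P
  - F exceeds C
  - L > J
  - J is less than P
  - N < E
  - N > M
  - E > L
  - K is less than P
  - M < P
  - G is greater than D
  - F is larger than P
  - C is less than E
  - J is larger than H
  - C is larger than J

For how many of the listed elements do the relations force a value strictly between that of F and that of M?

Chaining upward from M reaches: N, L, C, E, P, G.
Chaining downward from F reaches: H, D, K, J, N, L, C, E, P.
Strictly between M and F are those in both lists: N, L, C, E, P — 5 elements.

5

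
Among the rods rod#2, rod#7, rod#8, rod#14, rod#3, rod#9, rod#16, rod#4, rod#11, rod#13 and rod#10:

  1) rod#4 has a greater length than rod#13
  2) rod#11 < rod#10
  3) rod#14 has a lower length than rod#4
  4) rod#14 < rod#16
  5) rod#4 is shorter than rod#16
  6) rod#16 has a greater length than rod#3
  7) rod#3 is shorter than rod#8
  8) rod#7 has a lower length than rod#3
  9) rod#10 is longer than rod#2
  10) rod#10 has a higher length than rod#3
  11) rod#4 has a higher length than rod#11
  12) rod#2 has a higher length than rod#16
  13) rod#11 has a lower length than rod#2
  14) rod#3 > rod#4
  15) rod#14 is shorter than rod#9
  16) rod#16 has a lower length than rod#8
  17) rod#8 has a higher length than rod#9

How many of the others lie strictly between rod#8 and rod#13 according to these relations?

3

The relations place rod#13 below rod#8. An element lies strictly between them when it is forced above rod#13 and also forced below rod#8.
Above rod#13: {rod#4, rod#3, rod#16, rod#2, rod#10}. Below rod#8: {rod#14, rod#11, rod#4, rod#7, rod#3, rod#16, rod#9}.
Intersection: {rod#4, rod#3, rod#16} — 3.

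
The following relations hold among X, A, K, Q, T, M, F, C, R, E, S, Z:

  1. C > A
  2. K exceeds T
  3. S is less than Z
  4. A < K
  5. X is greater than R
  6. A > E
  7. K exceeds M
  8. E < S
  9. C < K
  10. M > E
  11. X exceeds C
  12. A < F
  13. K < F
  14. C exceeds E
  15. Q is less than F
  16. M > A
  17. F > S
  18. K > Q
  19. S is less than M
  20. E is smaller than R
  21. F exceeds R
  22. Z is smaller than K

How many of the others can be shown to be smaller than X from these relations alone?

The elements the relations force below X are E, A, C, R — no chain reaches any other.
That is 4.

4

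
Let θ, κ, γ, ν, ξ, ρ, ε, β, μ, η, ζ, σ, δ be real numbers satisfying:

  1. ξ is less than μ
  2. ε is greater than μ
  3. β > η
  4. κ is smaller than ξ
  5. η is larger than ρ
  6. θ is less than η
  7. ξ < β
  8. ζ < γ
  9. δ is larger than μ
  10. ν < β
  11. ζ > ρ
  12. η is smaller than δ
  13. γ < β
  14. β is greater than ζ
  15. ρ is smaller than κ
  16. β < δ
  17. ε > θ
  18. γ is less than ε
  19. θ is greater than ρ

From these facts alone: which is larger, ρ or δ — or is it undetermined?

δ

Following the relations from ρ: ρ < κ < ξ < μ < δ.
So δ is larger.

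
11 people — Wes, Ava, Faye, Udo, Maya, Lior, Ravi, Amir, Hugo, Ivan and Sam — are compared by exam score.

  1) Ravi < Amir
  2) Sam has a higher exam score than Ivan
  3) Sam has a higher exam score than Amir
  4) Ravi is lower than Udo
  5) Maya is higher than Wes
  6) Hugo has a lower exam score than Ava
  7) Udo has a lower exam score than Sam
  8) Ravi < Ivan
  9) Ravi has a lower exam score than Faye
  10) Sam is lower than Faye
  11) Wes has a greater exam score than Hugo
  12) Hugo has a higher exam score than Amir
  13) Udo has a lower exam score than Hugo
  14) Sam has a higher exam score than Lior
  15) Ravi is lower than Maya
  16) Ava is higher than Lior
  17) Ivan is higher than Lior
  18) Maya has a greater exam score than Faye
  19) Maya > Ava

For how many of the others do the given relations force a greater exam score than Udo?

6

Directly above Udo: Sam, Hugo.
One step further: Faye, Ava, Wes (5 so far).
One step further: Maya (6 so far).
Nothing else is reachable above Udo; 6 in all.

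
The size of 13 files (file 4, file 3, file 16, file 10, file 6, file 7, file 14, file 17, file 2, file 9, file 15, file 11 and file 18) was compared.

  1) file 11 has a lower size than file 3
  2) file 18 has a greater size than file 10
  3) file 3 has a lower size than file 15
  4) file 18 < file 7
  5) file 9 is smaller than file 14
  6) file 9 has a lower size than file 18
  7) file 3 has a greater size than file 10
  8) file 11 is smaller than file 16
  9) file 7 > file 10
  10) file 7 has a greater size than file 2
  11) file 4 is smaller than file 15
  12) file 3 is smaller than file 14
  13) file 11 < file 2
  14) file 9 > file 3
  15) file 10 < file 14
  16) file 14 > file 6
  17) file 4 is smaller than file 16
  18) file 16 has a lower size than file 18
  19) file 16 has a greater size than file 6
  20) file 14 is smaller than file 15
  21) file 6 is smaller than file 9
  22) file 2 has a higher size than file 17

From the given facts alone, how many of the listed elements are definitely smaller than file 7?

The elements the relations force below file 7 are file 4, file 6, file 10, file 11, file 17, file 2, file 16, file 3, file 9, file 18 — no chain reaches any other.
That is 10.

10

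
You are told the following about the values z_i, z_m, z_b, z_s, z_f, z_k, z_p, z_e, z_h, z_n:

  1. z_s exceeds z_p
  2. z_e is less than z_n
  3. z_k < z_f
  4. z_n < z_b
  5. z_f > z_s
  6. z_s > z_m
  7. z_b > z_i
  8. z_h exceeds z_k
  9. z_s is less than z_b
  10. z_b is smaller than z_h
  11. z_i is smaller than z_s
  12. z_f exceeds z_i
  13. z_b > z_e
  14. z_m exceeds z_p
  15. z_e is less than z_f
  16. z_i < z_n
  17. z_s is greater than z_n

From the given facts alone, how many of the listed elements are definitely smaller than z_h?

8

The elements the relations force below z_h are z_p, z_i, z_e, z_m, z_n, z_k, z_s, z_b — no chain reaches any other.
That is 8.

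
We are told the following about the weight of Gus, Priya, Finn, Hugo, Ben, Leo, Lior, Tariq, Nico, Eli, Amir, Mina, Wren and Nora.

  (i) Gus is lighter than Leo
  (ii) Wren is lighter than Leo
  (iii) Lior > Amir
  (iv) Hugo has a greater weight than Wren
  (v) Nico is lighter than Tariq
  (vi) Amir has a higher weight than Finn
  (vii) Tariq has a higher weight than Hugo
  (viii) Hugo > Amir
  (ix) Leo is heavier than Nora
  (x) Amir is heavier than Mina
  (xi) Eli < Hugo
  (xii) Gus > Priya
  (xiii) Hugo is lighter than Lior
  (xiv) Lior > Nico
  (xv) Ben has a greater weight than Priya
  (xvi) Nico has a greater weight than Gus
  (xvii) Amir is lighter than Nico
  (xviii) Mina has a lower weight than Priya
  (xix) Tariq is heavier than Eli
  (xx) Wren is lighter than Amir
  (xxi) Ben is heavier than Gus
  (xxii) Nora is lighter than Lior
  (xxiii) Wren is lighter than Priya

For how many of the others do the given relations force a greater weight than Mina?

From Mina the given relations immediately reach Priya, Amir.
From those, Gus, Ben, Hugo, Nico, Lior — 7 in total.
From those, Leo, Tariq — 9 in total.
Nothing else is reachable above Mina; 9 in all.

9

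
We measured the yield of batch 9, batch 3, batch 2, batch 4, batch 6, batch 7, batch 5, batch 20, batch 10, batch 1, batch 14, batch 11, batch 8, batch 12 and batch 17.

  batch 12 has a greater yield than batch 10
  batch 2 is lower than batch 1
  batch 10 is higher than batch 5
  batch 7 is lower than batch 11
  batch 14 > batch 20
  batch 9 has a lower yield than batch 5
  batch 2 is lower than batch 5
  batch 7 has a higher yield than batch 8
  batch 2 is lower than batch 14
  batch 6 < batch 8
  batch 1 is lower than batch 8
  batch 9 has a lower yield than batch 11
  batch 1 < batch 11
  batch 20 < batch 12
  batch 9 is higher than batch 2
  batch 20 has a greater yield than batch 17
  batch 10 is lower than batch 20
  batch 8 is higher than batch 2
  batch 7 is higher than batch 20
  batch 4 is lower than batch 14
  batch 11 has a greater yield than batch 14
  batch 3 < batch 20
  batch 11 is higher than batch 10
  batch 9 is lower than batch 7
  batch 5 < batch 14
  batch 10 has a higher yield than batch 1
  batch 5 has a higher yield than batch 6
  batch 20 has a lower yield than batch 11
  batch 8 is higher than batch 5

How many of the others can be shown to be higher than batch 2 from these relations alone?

The elements the relations force above batch 2 are batch 9, batch 1, batch 5, batch 8, batch 10, batch 20, batch 7, batch 12, batch 14, batch 11 — no chain reaches any other.
That is 10.

10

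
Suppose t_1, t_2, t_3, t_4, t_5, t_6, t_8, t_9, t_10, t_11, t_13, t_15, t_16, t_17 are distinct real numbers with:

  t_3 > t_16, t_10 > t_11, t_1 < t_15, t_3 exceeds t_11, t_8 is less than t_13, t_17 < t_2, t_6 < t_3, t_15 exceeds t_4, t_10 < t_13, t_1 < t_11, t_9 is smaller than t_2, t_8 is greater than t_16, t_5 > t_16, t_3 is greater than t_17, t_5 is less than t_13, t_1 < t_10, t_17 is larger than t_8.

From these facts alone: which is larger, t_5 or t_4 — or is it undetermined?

Following every chain through t_4: above t_4 we get t_15.
t_5 is not reached, and no chain runs the other way from t_5 to t_4.
So the given relations leave the order of t_4 and t_5 undetermined.

undetermined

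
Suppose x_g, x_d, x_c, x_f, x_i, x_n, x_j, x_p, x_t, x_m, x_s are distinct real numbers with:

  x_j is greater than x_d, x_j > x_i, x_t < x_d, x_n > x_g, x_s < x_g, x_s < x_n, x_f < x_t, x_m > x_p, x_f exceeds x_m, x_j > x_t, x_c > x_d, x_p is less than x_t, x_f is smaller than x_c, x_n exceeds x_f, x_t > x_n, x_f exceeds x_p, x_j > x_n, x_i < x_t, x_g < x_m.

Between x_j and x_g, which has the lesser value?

x_g

x_g < x_m < x_f < x_n < x_t < x_d < x_j, by transitivity through x_m, x_f, x_n, x_t, x_d.
So x_g < x_j; x_g is the smaller of the two.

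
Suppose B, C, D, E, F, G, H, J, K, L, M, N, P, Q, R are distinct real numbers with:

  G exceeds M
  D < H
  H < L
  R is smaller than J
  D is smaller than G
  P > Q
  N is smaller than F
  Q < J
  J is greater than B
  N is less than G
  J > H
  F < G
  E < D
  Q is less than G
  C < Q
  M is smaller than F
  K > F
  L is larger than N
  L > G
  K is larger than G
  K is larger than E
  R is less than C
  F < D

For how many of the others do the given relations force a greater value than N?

From N the given relations immediately reach F, G, L.
From those, D, K — 5 in total.
From those, H — 6 in total.
From those, J — 7 in total.
No other element is forced above N by the given relations, so the count is 7.

7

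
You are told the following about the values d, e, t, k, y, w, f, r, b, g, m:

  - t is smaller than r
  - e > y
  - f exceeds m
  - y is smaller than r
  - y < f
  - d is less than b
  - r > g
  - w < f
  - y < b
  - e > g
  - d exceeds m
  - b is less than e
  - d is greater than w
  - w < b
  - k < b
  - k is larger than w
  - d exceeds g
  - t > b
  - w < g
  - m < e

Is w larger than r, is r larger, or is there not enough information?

r

w < g and g < d give w < d.
With d < b: w < g < d < b.
Then b < t extends the chain to t.
Then t < r extends the chain to r.
So r is larger.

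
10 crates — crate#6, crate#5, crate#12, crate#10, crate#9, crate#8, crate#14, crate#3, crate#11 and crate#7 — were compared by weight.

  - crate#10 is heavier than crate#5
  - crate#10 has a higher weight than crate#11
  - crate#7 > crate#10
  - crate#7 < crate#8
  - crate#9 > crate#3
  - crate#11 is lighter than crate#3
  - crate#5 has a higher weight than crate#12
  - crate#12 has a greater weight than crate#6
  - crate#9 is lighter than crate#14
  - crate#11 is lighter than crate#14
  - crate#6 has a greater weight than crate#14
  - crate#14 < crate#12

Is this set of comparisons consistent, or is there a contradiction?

consistent

Every relation is compatible with crate#11 < crate#3 < crate#9 < crate#14 < crate#6 < crate#12 < crate#5 < crate#10 < crate#7 < crate#8; the set is consistent.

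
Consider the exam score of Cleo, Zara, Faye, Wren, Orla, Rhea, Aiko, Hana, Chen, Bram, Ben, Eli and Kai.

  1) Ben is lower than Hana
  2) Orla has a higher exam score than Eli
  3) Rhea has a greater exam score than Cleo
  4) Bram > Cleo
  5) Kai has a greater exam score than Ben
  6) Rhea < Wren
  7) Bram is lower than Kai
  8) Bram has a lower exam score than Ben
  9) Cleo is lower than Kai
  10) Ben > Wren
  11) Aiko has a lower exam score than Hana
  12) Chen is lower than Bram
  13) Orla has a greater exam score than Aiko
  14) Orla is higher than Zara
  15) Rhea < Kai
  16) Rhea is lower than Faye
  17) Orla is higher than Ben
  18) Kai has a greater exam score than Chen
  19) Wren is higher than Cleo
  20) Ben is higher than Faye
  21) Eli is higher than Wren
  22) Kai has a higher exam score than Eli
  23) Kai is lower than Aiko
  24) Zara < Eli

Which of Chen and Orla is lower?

Chen

Chen < Bram and Bram < Ben give Chen < Ben.
Then Ben < Kai extends the chain to Kai.
Then Kai < Aiko extends the chain to Aiko.
Then Aiko < Orla extends the chain to Orla.
So Chen < Orla; Chen is the lower of the two.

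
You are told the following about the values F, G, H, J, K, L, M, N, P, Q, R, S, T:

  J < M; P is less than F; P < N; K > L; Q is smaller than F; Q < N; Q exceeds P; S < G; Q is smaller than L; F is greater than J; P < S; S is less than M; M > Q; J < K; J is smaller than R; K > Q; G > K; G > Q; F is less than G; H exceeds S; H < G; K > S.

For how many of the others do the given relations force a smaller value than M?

From M the given relations immediately reach J, Q, S.
From those, P — 4 in total.
No other element is forced below M by the given relations, so the count is 4.

4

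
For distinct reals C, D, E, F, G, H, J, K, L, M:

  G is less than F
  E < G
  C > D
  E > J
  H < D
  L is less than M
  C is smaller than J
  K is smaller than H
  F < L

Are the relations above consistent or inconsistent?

The single ordering K < H < D < C < J < E < G < F < L < M satisfies every listed relation, so no contradiction arises.

consistent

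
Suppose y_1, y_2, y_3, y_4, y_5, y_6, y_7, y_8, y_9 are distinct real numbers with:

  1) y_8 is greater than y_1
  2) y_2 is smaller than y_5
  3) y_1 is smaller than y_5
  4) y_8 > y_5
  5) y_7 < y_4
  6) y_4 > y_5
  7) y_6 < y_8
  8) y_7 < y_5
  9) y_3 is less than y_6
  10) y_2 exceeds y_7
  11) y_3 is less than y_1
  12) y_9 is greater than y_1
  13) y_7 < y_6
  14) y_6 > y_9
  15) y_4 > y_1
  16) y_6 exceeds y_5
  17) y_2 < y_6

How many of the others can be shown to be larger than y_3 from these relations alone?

From y_3 the given relations immediately reach y_1, y_6.
From those, y_9, y_5, y_4, y_8 — 6 in total.
No other element is forced above y_3 by the given relations, so the count is 6.

6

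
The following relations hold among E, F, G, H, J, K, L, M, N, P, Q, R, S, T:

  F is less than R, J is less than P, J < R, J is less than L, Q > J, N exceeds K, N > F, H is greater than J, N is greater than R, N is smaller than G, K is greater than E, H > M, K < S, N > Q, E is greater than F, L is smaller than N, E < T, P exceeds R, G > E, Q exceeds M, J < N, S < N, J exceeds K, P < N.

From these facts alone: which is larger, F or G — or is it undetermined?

F < E and E < K give F < K.
Then K < J extends the chain to J.
With J < Q: F < E < K < J < Q.
With Q < N: F < E < K < J < Q < N.
Then N < G extends the chain to G.
So G is larger.

G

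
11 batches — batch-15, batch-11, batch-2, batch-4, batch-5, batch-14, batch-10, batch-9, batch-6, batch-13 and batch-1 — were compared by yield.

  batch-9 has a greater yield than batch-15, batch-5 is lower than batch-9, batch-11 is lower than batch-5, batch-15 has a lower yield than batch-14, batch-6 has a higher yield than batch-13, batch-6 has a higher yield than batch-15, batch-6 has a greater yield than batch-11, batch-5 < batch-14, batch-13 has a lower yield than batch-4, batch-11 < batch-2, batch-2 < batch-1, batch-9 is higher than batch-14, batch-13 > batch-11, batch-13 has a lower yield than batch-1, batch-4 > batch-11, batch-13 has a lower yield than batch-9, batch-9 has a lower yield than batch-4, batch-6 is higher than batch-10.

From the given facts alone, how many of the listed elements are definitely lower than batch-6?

4

From batch-6 the given relations immediately reach batch-11, batch-13, batch-10, batch-15.
Nothing else is reachable below batch-6; 4 in all.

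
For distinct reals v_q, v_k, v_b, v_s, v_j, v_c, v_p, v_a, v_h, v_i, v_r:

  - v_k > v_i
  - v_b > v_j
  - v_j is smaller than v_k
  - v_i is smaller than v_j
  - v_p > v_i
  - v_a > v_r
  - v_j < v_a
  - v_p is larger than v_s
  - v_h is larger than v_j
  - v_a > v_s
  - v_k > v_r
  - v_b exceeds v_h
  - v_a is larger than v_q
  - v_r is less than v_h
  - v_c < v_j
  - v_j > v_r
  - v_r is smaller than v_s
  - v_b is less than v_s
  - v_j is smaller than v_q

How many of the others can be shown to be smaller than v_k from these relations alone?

4

From v_k the given relations immediately reach v_r, v_i, v_j.
From those, v_c — 4 in total.
No other element is forced below v_k by the given relations, so the count is 4.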